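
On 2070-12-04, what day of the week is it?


Date: December 4, 2070
Anchor: Jan 1, 2070. With p = 2070 - 1 = 2069: (p + p//4 - p//100 + p//400) mod 7 = (2069 + 517 - 20 + 5) mod 7 = 2571 mod 7 = 2 -> Wednesday (Mon=0 ... Sun=6)
Days before December (Jan-Nov): 334; offset = 334 + 4 - 1 = 337
Weekday index = (2 + 337) mod 7 = 3

Day of the week: Thursday


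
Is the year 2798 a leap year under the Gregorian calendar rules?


Gregorian leap year rule: divisible by 4, but not by 100, unless also by 400.
2798 is not divisible by 4 -> not a leap year

No


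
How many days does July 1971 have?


July 1971

31 days


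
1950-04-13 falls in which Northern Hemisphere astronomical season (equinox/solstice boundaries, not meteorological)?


Date: April 13
Astronomical Spring (approx.; exact equinox/solstice day varies by year): March 20 to June 20
April 13 falls within the Spring window

Spring


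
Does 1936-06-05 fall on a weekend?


Anchor: Jan 1, 1936. With p = 1936 - 1 = 1935: (p + p//4 - p//100 + p//400) mod 7 = (1935 + 483 - 19 + 4) mod 7 = 2403 mod 7 = 2 -> Wednesday (Mon=0 ... Sun=6)
Day of year: 157; offset = 156
Weekday index = (2 + 156) mod 7 = 4 -> Friday
Weekend days: Saturday, Sunday

No


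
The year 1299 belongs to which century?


Century = (year - 1) // 100 + 1
= (1299 - 1) // 100 + 1
= 1298 // 100 + 1
= 12 + 1

13th century


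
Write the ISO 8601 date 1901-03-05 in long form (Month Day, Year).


ISO 1901-03-05 parses as year=1901, month=03, day=05
Month 3 -> March

March 5, 1901


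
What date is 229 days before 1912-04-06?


Start: 1912-04-06, subtract 229 days
Back 6 days from April 6 reaches March 31, 1912 -> 223 left
March 1912 has 31 days -> back to February 29, 1912 -> 192 left
February 1912 has 29 days -> back to January 31, 1912 -> 163 left
January 1912 has 31 days -> back to December 31, 1911 -> 132 left
December 1911 has 31 days -> back to November 30, 1911 -> 101 left
November 1911 has 30 days -> back to October 31, 1911 -> 71 left
October 1911 has 31 days -> back to September 30, 1911 -> 40 left
September 1911 has 30 days -> back to August 31, 1911 -> 10 left
August 1911: 31 - 10 = 21 -> lands on August 21

Result: 1911-08-21


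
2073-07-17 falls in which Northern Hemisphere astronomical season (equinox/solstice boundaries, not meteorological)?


Date: July 17
Astronomical Summer (approx.; exact equinox/solstice day varies by year): June 21 to September 21
July 17 falls within the Summer window

Summer


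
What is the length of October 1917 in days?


October 1917

31 days


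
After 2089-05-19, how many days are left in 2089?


Day of year: 139 of 365
Remaining = 365 - 139

226 days


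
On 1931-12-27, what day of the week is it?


Date: December 27, 1931
Anchor: Jan 1, 1931. With p = 1931 - 1 = 1930: (p + p//4 - p//100 + p//400) mod 7 = (1930 + 482 - 19 + 4) mod 7 = 2397 mod 7 = 3 -> Thursday (Mon=0 ... Sun=6)
Days before December (Jan-Nov): 334; offset = 334 + 27 - 1 = 360
Weekday index = (3 + 360) mod 7 = 6

Day of the week: Sunday


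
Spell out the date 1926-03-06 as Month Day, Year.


ISO 1926-03-06 parses as year=1926, month=03, day=06
Month 3 -> March

March 6, 1926


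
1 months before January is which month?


January is month 1
1 - 1 = 0; wrap: 0 + 12 = 12

December


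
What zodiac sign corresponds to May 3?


Date: May 3
Conventional tropical zodiac dates: Taurus from April 20 onward; Gemini starts May 21
May 3 falls within the Taurus range

Taurus


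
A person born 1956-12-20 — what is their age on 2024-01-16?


Birth: 1956-12-20
Reference: 2024-01-16
Year difference: 2024 - 1956 = 68
Birthday not yet reached in 2024, subtract 1

67 years old


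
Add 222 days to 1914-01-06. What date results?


Start: 1914-01-06, add 222 days
January 1914 has 31 days: 31 - 6 = 25 days to January 31 -> 197 left
February 1914 has 28 days -> 169 left
March 1914 has 31 days -> 138 left
April 1914 has 30 days -> 108 left
May 1914 has 31 days -> 77 left
June 1914 has 30 days -> 47 left
July 1914 has 31 days -> 16 left
August 1914: 16 <= 31 -> lands on August 16

Result: 1914-08-16


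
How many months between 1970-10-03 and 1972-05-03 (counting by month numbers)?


From October 1970 to May 1972
2 years * 12 = 24 months, minus 5 months = 19

19 months


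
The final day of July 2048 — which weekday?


July 2048 has 31 days
Anchor: Jan 1, 2048. With p = 2048 - 1 = 2047: (p + p//4 - p//100 + p//400) mod 7 = (2047 + 511 - 20 + 5) mod 7 = 2543 mod 7 = 2 -> Wednesday (Mon=0 ... Sun=6)
Days before July (Jan-Jun): 182; July 1 index = (2 + 182) mod 7 = 2 -> Wednesday
Last day offset: 31 - 1 = 30 days
Weekday index = (2 + 30) mod 7 = 4

Friday, July 31


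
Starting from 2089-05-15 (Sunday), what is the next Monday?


Current: Sunday
Target: Monday
Days ahead: 1

Next Monday: 2089-05-16


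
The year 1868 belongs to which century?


Century = (year - 1) // 100 + 1
= (1868 - 1) // 100 + 1
= 1867 // 100 + 1
= 18 + 1

19th century


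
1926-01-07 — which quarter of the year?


Month: January (month 1)
Q1: Jan-Mar, Q2: Apr-Jun, Q3: Jul-Sep, Q4: Oct-Dec

Q1


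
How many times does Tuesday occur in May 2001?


May 2001 has 31 days
Anchor: Jan 1, 2001. With p = 2001 - 1 = 2000: (p + p//4 - p//100 + p//400) mod 7 = (2000 + 500 - 20 + 5) mod 7 = 2485 mod 7 = 0 -> Monday (Mon=0 ... Sun=6)
Days before May (Jan-Apr): 120; May 1 index = (0 + 120) mod 7 = 1 -> Tuesday
First Tuesday is May 1
Tuesdays: 1, 8, 15, 22, 29

5 Tuesdays


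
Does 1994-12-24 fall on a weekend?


Anchor: Jan 1, 1994. With p = 1994 - 1 = 1993: (p + p//4 - p//100 + p//400) mod 7 = (1993 + 498 - 19 + 4) mod 7 = 2476 mod 7 = 5 -> Saturday (Mon=0 ... Sun=6)
Day of year: 358; offset = 357
Weekday index = (5 + 357) mod 7 = 5 -> Saturday
Weekend days: Saturday, Sunday

Yes


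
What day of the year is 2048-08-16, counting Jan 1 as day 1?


Date: August 16, 2048
Days in months 1 through 7: 213
Plus 16 days in August

Day of year: 229


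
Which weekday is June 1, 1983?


Target: June 1, 1983
Anchor: Jan 1, 1983. With p = 1983 - 1 = 1982: (p + p//4 - p//100 + p//400) mod 7 = (1982 + 495 - 19 + 4) mod 7 = 2462 mod 7 = 5 -> Saturday (Mon=0 ... Sun=6)
Days before June (Jan-May): 151 days
Weekday index = (5 + 151) mod 7 = 2

Wednesday


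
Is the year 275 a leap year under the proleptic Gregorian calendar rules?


Gregorian leap year rule: divisible by 4, but not by 100, unless also by 400.
275 is not divisible by 4 -> not a leap year

No


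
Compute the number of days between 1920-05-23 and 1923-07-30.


From 1920-05-23 to 1923-07-30
1920-05-23: days before May = 31 + 29 + 31 + 30 = 121 (1920 is a leap year); day of year = 121 + 23 = 144
1923-07-30: days before July = 31 + 28 + 31 + 30 + 31 + 30 = 181 (1923 is not a leap year); day of year = 181 + 30 = 211
Rest of 1920: 366 - 144 = 222
Full years 1921 (365), 1922 (365): 730
Total = 222 + 730 + 211 = 1163

1163 days


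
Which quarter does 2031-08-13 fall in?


Month: August (month 8)
Q1: Jan-Mar, Q2: Apr-Jun, Q3: Jul-Sep, Q4: Oct-Dec

Q3


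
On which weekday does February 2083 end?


February 2083 has 28 days
Anchor: Jan 1, 2083. With p = 2083 - 1 = 2082: (p + p//4 - p//100 + p//400) mod 7 = (2082 + 520 - 20 + 5) mod 7 = 2587 mod 7 = 4 -> Friday (Mon=0 ... Sun=6)
Days before February (Jan): 31; February 1 index = (4 + 31) mod 7 = 0 -> Monday
Last day offset: 28 - 1 = 27 days
Weekday index = (0 + 27) mod 7 = 6

Sunday, February 28


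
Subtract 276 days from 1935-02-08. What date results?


Start: 1935-02-08, subtract 276 days
Back 8 days from February 8 reaches January 31, 1935 -> 268 left
January 1935 has 31 days -> back to December 31, 1934 -> 237 left
December 1934 has 31 days -> back to November 30, 1934 -> 206 left
November 1934 has 30 days -> back to October 31, 1934 -> 176 left
October 1934 has 31 days -> back to September 30, 1934 -> 145 left
September 1934 has 30 days -> back to August 31, 1934 -> 115 left
August 1934 has 31 days -> back to July 31, 1934 -> 84 left
July 1934 has 31 days -> back to June 30, 1934 -> 53 left
June 1934 has 30 days -> back to May 31, 1934 -> 23 left
May 1934: 31 - 23 = 8 -> lands on May 8

Result: 1934-05-08


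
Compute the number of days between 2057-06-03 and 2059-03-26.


From 2057-06-03 to 2059-03-26
2057-06-03: days before June = 31 + 28 + 31 + 30 + 31 = 151 (2057 is not a leap year); day of year = 151 + 3 = 154
2059-03-26: days before March = 31 + 28 = 59 (2059 is not a leap year); day of year = 59 + 26 = 85
Rest of 2057: 365 - 154 = 211
Full years 2058 (365): 365
Total = 211 + 365 + 85 = 661

661 days


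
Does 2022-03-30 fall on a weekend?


Anchor: Jan 1, 2022. With p = 2022 - 1 = 2021: (p + p//4 - p//100 + p//400) mod 7 = (2021 + 505 - 20 + 5) mod 7 = 2511 mod 7 = 5 -> Saturday (Mon=0 ... Sun=6)
Day of year: 89; offset = 88
Weekday index = (5 + 88) mod 7 = 2 -> Wednesday
Weekend days: Saturday, Sunday

No


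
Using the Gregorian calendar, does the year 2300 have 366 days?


Gregorian leap year rule: divisible by 4, but not by 100, unless also by 400.
2300 is divisible by 100 but not 400 -> not a leap year

No


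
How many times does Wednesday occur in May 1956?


May 1956 has 31 days
Anchor: Jan 1, 1956. With p = 1956 - 1 = 1955: (p + p//4 - p//100 + p//400) mod 7 = (1955 + 488 - 19 + 4) mod 7 = 2428 mod 7 = 6 -> Sunday (Mon=0 ... Sun=6)
Days before May (Jan-Apr): 121; May 1 index = (6 + 121) mod 7 = 1 -> Tuesday
First Wednesday is May 2
Wednesdays: 2, 9, 16, 23, 30

5 Wednesdays


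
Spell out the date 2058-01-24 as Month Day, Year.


ISO 2058-01-24 parses as year=2058, month=01, day=24
Month 1 -> January

January 24, 2058


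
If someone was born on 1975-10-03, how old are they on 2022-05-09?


Birth: 1975-10-03
Reference: 2022-05-09
Year difference: 2022 - 1975 = 47
Birthday not yet reached in 2022, subtract 1

46 years old


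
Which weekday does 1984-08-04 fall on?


Date: August 4, 1984
Anchor: Jan 1, 1984. With p = 1984 - 1 = 1983: (p + p//4 - p//100 + p//400) mod 7 = (1983 + 495 - 19 + 4) mod 7 = 2463 mod 7 = 6 -> Sunday (Mon=0 ... Sun=6)
Days before August (Jan-Jul): 213; offset = 213 + 4 - 1 = 216
Weekday index = (6 + 216) mod 7 = 5

Day of the week: Saturday


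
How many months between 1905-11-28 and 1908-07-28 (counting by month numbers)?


From November 1905 to July 1908
3 years * 12 = 36 months, minus 4 months = 32

32 months


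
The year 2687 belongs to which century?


Century = (year - 1) // 100 + 1
= (2687 - 1) // 100 + 1
= 2686 // 100 + 1
= 26 + 1

27th century


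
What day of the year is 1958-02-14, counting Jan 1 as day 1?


Date: February 14, 1958
Days in months 1 through 1: 31
Plus 14 days in February

Day of year: 45


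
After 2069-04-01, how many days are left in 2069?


Day of year: 91 of 365
Remaining = 365 - 91

274 days


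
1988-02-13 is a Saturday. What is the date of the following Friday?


Current: Saturday
Target: Friday
Days ahead: 6

Next Friday: 1988-02-19


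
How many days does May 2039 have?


May 2039

31 days


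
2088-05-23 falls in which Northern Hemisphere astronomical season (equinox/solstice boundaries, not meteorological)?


Date: May 23
Astronomical Spring (approx.; exact equinox/solstice day varies by year): March 20 to June 20
May 23 falls within the Spring window

Spring


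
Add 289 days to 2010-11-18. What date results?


Start: 2010-11-18, add 289 days
November 2010 has 30 days: 30 - 18 = 12 days to November 30 -> 277 left
December 2010 has 31 days -> 246 left
January 2011 has 31 days -> 215 left
February 2011 has 28 days -> 187 left
March 2011 has 31 days -> 156 left
April 2011 has 30 days -> 126 left
May 2011 has 31 days -> 95 left
June 2011 has 30 days -> 65 left
July 2011 has 31 days -> 34 left
August 2011 has 31 days -> 3 left
September 2011: 3 <= 30 -> lands on September 3

Result: 2011-09-03


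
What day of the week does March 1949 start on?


Target: March 1, 1949
Anchor: Jan 1, 1949. With p = 1949 - 1 = 1948: (p + p//4 - p//100 + p//400) mod 7 = (1948 + 487 - 19 + 4) mod 7 = 2420 mod 7 = 5 -> Saturday (Mon=0 ... Sun=6)
Days before March (Jan-Feb): 59 days
Weekday index = (5 + 59) mod 7 = 1

Tuesday


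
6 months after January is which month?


January is month 1
1 + 6 = 7

July


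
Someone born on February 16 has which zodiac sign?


Date: February 16
Conventional tropical zodiac dates: Aquarius from January 20 onward; Pisces starts February 19
February 16 falls within the Aquarius range

Aquarius


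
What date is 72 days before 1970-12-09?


Start: 1970-12-09, subtract 72 days
Back 9 days from December 9 reaches November 30, 1970 -> 63 left
November 1970 has 30 days -> back to October 31, 1970 -> 33 left
October 1970 has 31 days -> back to September 30, 1970 -> 2 left
September 1970: 30 - 2 = 28 -> lands on September 28

Result: 1970-09-28


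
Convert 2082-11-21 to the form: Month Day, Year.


ISO 2082-11-21 parses as year=2082, month=11, day=21
Month 11 -> November

November 21, 2082


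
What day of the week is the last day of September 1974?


September 1974 has 30 days
Anchor: Jan 1, 1974. With p = 1974 - 1 = 1973: (p + p//4 - p//100 + p//400) mod 7 = (1973 + 493 - 19 + 4) mod 7 = 2451 mod 7 = 1 -> Tuesday (Mon=0 ... Sun=6)
Days before September (Jan-Aug): 243; September 1 index = (1 + 243) mod 7 = 6 -> Sunday
Last day offset: 30 - 1 = 29 days
Weekday index = (6 + 29) mod 7 = 0

Monday, September 30


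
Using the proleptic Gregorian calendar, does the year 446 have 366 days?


Gregorian leap year rule: divisible by 4, but not by 100, unless also by 400.
446 is not divisible by 4 -> not a leap year

No


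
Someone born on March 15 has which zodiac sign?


Date: March 15
Conventional tropical zodiac dates: Pisces from February 19 onward; Aries starts March 21
March 15 falls within the Pisces range

Pisces


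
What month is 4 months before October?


October is month 10
10 - 4 = 6

June


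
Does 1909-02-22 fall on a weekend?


Anchor: Jan 1, 1909. With p = 1909 - 1 = 1908: (p + p//4 - p//100 + p//400) mod 7 = (1908 + 477 - 19 + 4) mod 7 = 2370 mod 7 = 4 -> Friday (Mon=0 ... Sun=6)
Day of year: 53; offset = 52
Weekday index = (4 + 52) mod 7 = 0 -> Monday
Weekend days: Saturday, Sunday

No


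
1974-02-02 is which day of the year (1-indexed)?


Date: February 2, 1974
Days in months 1 through 1: 31
Plus 2 days in February

Day of year: 33


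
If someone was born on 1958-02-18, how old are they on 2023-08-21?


Birth: 1958-02-18
Reference: 2023-08-21
Year difference: 2023 - 1958 = 65

65 years old


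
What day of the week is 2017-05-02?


Date: May 2, 2017
Anchor: Jan 1, 2017. With p = 2017 - 1 = 2016: (p + p//4 - p//100 + p//400) mod 7 = (2016 + 504 - 20 + 5) mod 7 = 2505 mod 7 = 6 -> Sunday (Mon=0 ... Sun=6)
Days before May (Jan-Apr): 120; offset = 120 + 2 - 1 = 121
Weekday index = (6 + 121) mod 7 = 1

Day of the week: Tuesday


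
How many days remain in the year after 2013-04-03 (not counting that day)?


Day of year: 93 of 365
Remaining = 365 - 93

272 days


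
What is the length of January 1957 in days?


January 1957

31 days


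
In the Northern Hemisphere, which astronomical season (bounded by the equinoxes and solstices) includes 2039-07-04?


Date: July 4
Astronomical Summer (approx.; exact equinox/solstice day varies by year): June 21 to September 21
July 4 falls within the Summer window

Summer


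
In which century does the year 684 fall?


Century = (year - 1) // 100 + 1
= (684 - 1) // 100 + 1
= 683 // 100 + 1
= 6 + 1

7th century


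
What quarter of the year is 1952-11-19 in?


Month: November (month 11)
Q1: Jan-Mar, Q2: Apr-Jun, Q3: Jul-Sep, Q4: Oct-Dec

Q4


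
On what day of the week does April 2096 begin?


Target: April 1, 2096
Anchor: Jan 1, 2096. With p = 2096 - 1 = 2095: (p + p//4 - p//100 + p//400) mod 7 = (2095 + 523 - 20 + 5) mod 7 = 2603 mod 7 = 6 -> Sunday (Mon=0 ... Sun=6)
Days before April (Jan-Mar): 91 days
Weekday index = (6 + 91) mod 7 = 6

Sunday


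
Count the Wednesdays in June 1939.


June 1939 has 30 days
Anchor: Jan 1, 1939. With p = 1939 - 1 = 1938: (p + p//4 - p//100 + p//400) mod 7 = (1938 + 484 - 19 + 4) mod 7 = 2407 mod 7 = 6 -> Sunday (Mon=0 ... Sun=6)
Days before June (Jan-May): 151; June 1 index = (6 + 151) mod 7 = 3 -> Thursday
First Wednesday is June 7
Wednesdays: 7, 14, 21, 28

4 Wednesdays


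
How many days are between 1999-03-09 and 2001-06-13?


From 1999-03-09 to 2001-06-13
1999-03-09: days before March = 31 + 28 = 59 (1999 is not a leap year); day of year = 59 + 9 = 68
2001-06-13: days before June = 31 + 28 + 31 + 30 + 31 = 151 (2001 is not a leap year); day of year = 151 + 13 = 164
Rest of 1999: 365 - 68 = 297
Full years 2000 (366): 366
Total = 297 + 366 + 164 = 827

827 days


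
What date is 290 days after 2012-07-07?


Start: 2012-07-07, add 290 days
July 2012 has 31 days: 31 - 7 = 24 days to July 31 -> 266 left
August 2012 has 31 days -> 235 left
September 2012 has 30 days -> 205 left
October 2012 has 31 days -> 174 left
November 2012 has 30 days -> 144 left
December 2012 has 31 days -> 113 left
January 2013 has 31 days -> 82 left
February 2013 has 28 days -> 54 left
March 2013 has 31 days -> 23 left
April 2013: 23 <= 30 -> lands on April 23

Result: 2013-04-23


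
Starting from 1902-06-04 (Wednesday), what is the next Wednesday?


Current: Wednesday
Target: Wednesday
Days ahead: 7

Next Wednesday: 1902-06-11


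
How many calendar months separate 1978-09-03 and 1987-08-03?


From September 1978 to August 1987
9 years * 12 = 108 months, minus 1 month = 107

107 months


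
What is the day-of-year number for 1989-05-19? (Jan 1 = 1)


Date: May 19, 1989
Days in months 1 through 4: 120
Plus 19 days in May

Day of year: 139


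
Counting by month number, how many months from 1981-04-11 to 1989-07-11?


From April 1981 to July 1989
8 years * 12 = 96 months, plus 3 months = 99

99 months


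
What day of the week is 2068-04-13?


Date: April 13, 2068
Anchor: Jan 1, 2068. With p = 2068 - 1 = 2067: (p + p//4 - p//100 + p//400) mod 7 = (2067 + 516 - 20 + 5) mod 7 = 2568 mod 7 = 6 -> Sunday (Mon=0 ... Sun=6)
Days before April (Jan-Mar): 91; offset = 91 + 13 - 1 = 103
Weekday index = (6 + 103) mod 7 = 4

Day of the week: Friday


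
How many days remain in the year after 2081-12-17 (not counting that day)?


Day of year: 351 of 365
Remaining = 365 - 351

14 days


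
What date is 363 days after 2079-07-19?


Start: 2079-07-19, add 363 days
July 2079 has 31 days: 31 - 19 = 12 days to July 31 -> 351 left
August 2079 has 31 days -> 320 left
September 2079 has 30 days -> 290 left
October 2079 has 31 days -> 259 left
November 2079 has 30 days -> 229 left
December 2079 has 31 days -> 198 left
January 2080 has 31 days -> 167 left
February 2080 has 29 days -> 138 left
March 2080 has 31 days -> 107 left
April 2080 has 30 days -> 77 left
May 2080 has 31 days -> 46 left
June 2080 has 30 days -> 16 left
July 2080: 16 <= 31 -> lands on July 16

Result: 2080-07-16


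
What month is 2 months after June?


June is month 6
6 + 2 = 8

August


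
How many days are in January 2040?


January 2040

31 days


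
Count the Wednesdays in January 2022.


January 2022 has 31 days
Anchor: Jan 1, 2022. With p = 2022 - 1 = 2021: (p + p//4 - p//100 + p//400) mod 7 = (2021 + 505 - 20 + 5) mod 7 = 2511 mod 7 = 5 -> Saturday (Mon=0 ... Sun=6)
January 1 is the anchor itself -> Saturday
First Wednesday is January 5
Wednesdays: 5, 12, 19, 26

4 Wednesdays


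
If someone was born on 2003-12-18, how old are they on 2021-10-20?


Birth: 2003-12-18
Reference: 2021-10-20
Year difference: 2021 - 2003 = 18
Birthday not yet reached in 2021, subtract 1

17 years old


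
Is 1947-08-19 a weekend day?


Anchor: Jan 1, 1947. With p = 1947 - 1 = 1946: (p + p//4 - p//100 + p//400) mod 7 = (1946 + 486 - 19 + 4) mod 7 = 2417 mod 7 = 2 -> Wednesday (Mon=0 ... Sun=6)
Day of year: 231; offset = 230
Weekday index = (2 + 230) mod 7 = 1 -> Tuesday
Weekend days: Saturday, Sunday

No


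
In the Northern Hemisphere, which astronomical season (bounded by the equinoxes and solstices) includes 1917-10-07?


Date: October 7
Astronomical Autumn (approx.; exact equinox/solstice day varies by year): September 22 to December 20
October 7 falls within the Autumn window

Autumn


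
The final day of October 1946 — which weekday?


October 1946 has 31 days
Anchor: Jan 1, 1946. With p = 1946 - 1 = 1945: (p + p//4 - p//100 + p//400) mod 7 = (1945 + 486 - 19 + 4) mod 7 = 2416 mod 7 = 1 -> Tuesday (Mon=0 ... Sun=6)
Days before October (Jan-Sep): 273; October 1 index = (1 + 273) mod 7 = 1 -> Tuesday
Last day offset: 31 - 1 = 30 days
Weekday index = (1 + 30) mod 7 = 3

Thursday, October 31


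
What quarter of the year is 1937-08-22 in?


Month: August (month 8)
Q1: Jan-Mar, Q2: Apr-Jun, Q3: Jul-Sep, Q4: Oct-Dec

Q3


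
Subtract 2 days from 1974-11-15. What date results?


Start: 1974-11-15, subtract 2 days
15 - 2 = 13 stays within November 1974

Result: 1974-11-13


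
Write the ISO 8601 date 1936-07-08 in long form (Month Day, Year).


ISO 1936-07-08 parses as year=1936, month=07, day=08
Month 7 -> July

July 8, 1936


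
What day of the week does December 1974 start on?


Target: December 1, 1974
Anchor: Jan 1, 1974. With p = 1974 - 1 = 1973: (p + p//4 - p//100 + p//400) mod 7 = (1973 + 493 - 19 + 4) mod 7 = 2451 mod 7 = 1 -> Tuesday (Mon=0 ... Sun=6)
Days before December (Jan-Nov): 334 days
Weekday index = (1 + 334) mod 7 = 6

Sunday


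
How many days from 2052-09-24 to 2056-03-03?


From 2052-09-24 to 2056-03-03
2052-09-24: days before September = 31 + 29 + 31 + 30 + 31 + 30 + 31 + 31 = 244 (2052 is a leap year); day of year = 244 + 24 = 268
2056-03-03: days before March = 31 + 29 = 60 (2056 is a leap year); day of year = 60 + 3 = 63
Rest of 2052: 366 - 268 = 98
Full years 2053 (365), 2054 (365), 2055 (365): 1095
Total = 98 + 1095 + 63 = 1256

1256 days


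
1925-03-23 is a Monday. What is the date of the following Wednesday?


Current: Monday
Target: Wednesday
Days ahead: 2

Next Wednesday: 1925-03-25


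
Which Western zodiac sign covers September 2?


Date: September 2
Conventional tropical zodiac dates: Virgo from August 23 onward; Libra starts September 23
September 2 falls within the Virgo range

Virgo


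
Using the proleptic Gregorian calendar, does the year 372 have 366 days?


Gregorian leap year rule: divisible by 4, but not by 100, unless also by 400.
372 is divisible by 4 but not 100 -> leap year

Yes


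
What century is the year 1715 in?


Century = (year - 1) // 100 + 1
= (1715 - 1) // 100 + 1
= 1714 // 100 + 1
= 17 + 1

18th century


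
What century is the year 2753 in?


Century = (year - 1) // 100 + 1
= (2753 - 1) // 100 + 1
= 2752 // 100 + 1
= 27 + 1

28th century


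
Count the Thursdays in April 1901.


April 1901 has 30 days
Anchor: Jan 1, 1901. With p = 1901 - 1 = 1900: (p + p//4 - p//100 + p//400) mod 7 = (1900 + 475 - 19 + 4) mod 7 = 2360 mod 7 = 1 -> Tuesday (Mon=0 ... Sun=6)
Days before April (Jan-Mar): 90; April 1 index = (1 + 90) mod 7 = 0 -> Monday
First Thursday is April 4
Thursdays: 4, 11, 18, 25

4 Thursdays


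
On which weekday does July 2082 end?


July 2082 has 31 days
Anchor: Jan 1, 2082. With p = 2082 - 1 = 2081: (p + p//4 - p//100 + p//400) mod 7 = (2081 + 520 - 20 + 5) mod 7 = 2586 mod 7 = 3 -> Thursday (Mon=0 ... Sun=6)
Days before July (Jan-Jun): 181; July 1 index = (3 + 181) mod 7 = 2 -> Wednesday
Last day offset: 31 - 1 = 30 days
Weekday index = (2 + 30) mod 7 = 4

Friday, July 31


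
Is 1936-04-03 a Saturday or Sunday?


Anchor: Jan 1, 1936. With p = 1936 - 1 = 1935: (p + p//4 - p//100 + p//400) mod 7 = (1935 + 483 - 19 + 4) mod 7 = 2403 mod 7 = 2 -> Wednesday (Mon=0 ... Sun=6)
Day of year: 94; offset = 93
Weekday index = (2 + 93) mod 7 = 4 -> Friday
Weekend days: Saturday, Sunday

No


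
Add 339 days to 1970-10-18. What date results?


Start: 1970-10-18, add 339 days
October 1970 has 31 days: 31 - 18 = 13 days to October 31 -> 326 left
November 1970 has 30 days -> 296 left
December 1970 has 31 days -> 265 left
January 1971 has 31 days -> 234 left
February 1971 has 28 days -> 206 left
March 1971 has 31 days -> 175 left
April 1971 has 30 days -> 145 left
May 1971 has 31 days -> 114 left
June 1971 has 30 days -> 84 left
July 1971 has 31 days -> 53 left
August 1971 has 31 days -> 22 left
September 1971: 22 <= 30 -> lands on September 22

Result: 1971-09-22


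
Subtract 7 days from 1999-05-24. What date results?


Start: 1999-05-24, subtract 7 days
24 - 7 = 17 stays within May 1999

Result: 1999-05-17


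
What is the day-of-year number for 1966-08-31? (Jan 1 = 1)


Date: August 31, 1966
Days in months 1 through 7: 212
Plus 31 days in August

Day of year: 243


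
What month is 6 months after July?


July is month 7
7 + 6 = 13; wrap: 13 - 12 = 1

January


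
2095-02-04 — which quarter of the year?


Month: February (month 2)
Q1: Jan-Mar, Q2: Apr-Jun, Q3: Jul-Sep, Q4: Oct-Dec

Q1


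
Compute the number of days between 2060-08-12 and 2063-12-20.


From 2060-08-12 to 2063-12-20
2060-08-12: days before August = 31 + 29 + 31 + 30 + 31 + 30 + 31 = 213 (2060 is a leap year); day of year = 213 + 12 = 225
2063-12-20: days before December = 31 + 28 + 31 + 30 + 31 + 30 + 31 + 31 + 30 + 31 + 30 = 334 (2063 is not a leap year); day of year = 334 + 20 = 354
Rest of 2060: 366 - 225 = 141
Full years 2061 (365), 2062 (365): 730
Total = 141 + 730 + 354 = 1225

1225 days


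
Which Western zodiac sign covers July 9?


Date: July 9
Conventional tropical zodiac dates: Cancer from June 21 onward; Leo starts July 23
July 9 falls within the Cancer range

Cancer


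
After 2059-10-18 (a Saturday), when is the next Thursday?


Current: Saturday
Target: Thursday
Days ahead: 5

Next Thursday: 2059-10-23


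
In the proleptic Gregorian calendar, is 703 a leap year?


Gregorian leap year rule: divisible by 4, but not by 100, unless also by 400.
703 is not divisible by 4 -> not a leap year

No


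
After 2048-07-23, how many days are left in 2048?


Day of year: 205 of 366
Remaining = 366 - 205

161 days


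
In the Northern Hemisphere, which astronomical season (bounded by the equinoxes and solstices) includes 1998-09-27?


Date: September 27
Astronomical Autumn (approx.; exact equinox/solstice day varies by year): September 22 to December 20
September 27 falls within the Autumn window

Autumn


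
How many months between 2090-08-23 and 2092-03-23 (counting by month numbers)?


From August 2090 to March 2092
2 years * 12 = 24 months, minus 5 months = 19

19 months


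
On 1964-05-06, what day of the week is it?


Date: May 6, 1964
Anchor: Jan 1, 1964. With p = 1964 - 1 = 1963: (p + p//4 - p//100 + p//400) mod 7 = (1963 + 490 - 19 + 4) mod 7 = 2438 mod 7 = 2 -> Wednesday (Mon=0 ... Sun=6)
Days before May (Jan-Apr): 121; offset = 121 + 6 - 1 = 126
Weekday index = (2 + 126) mod 7 = 2

Day of the week: Wednesday


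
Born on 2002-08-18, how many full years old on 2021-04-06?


Birth: 2002-08-18
Reference: 2021-04-06
Year difference: 2021 - 2002 = 19
Birthday not yet reached in 2021, subtract 1

18 years old


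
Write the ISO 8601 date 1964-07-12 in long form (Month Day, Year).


ISO 1964-07-12 parses as year=1964, month=07, day=12
Month 7 -> July

July 12, 1964


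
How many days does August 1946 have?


August 1946

31 days


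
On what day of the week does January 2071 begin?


Target: January 1, 2071
Anchor: Jan 1, 2071. With p = 2071 - 1 = 2070: (p + p//4 - p//100 + p//400) mod 7 = (2070 + 517 - 20 + 5) mod 7 = 2572 mod 7 = 3 -> Thursday (Mon=0 ... Sun=6)
Offset from anchor: 0 days
Weekday index = (3 + 0) mod 7 = 3

Thursday


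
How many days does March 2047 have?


March 2047

31 days


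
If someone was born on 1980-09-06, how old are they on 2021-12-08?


Birth: 1980-09-06
Reference: 2021-12-08
Year difference: 2021 - 1980 = 41

41 years old


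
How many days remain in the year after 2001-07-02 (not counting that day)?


Day of year: 183 of 365
Remaining = 365 - 183

182 days


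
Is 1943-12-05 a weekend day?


Anchor: Jan 1, 1943. With p = 1943 - 1 = 1942: (p + p//4 - p//100 + p//400) mod 7 = (1942 + 485 - 19 + 4) mod 7 = 2412 mod 7 = 4 -> Friday (Mon=0 ... Sun=6)
Day of year: 339; offset = 338
Weekday index = (4 + 338) mod 7 = 6 -> Sunday
Weekend days: Saturday, Sunday

Yes


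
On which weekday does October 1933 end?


October 1933 has 31 days
Anchor: Jan 1, 1933. With p = 1933 - 1 = 1932: (p + p//4 - p//100 + p//400) mod 7 = (1932 + 483 - 19 + 4) mod 7 = 2400 mod 7 = 6 -> Sunday (Mon=0 ... Sun=6)
Days before October (Jan-Sep): 273; October 1 index = (6 + 273) mod 7 = 6 -> Sunday
Last day offset: 31 - 1 = 30 days
Weekday index = (6 + 30) mod 7 = 1

Tuesday, October 31


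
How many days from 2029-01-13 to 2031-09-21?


From 2029-01-13 to 2031-09-21
2029-01-13: day of year = 13
2031-09-21: days before September = 31 + 28 + 31 + 30 + 31 + 30 + 31 + 31 = 243 (2031 is not a leap year); day of year = 243 + 21 = 264
Rest of 2029: 365 - 13 = 352
Full years 2030 (365): 365
Total = 352 + 365 + 264 = 981

981 days


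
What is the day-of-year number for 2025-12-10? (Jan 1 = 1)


Date: December 10, 2025
Days in months 1 through 11: 334
Plus 10 days in December

Day of year: 344


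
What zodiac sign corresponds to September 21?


Date: September 21
Conventional tropical zodiac dates: Virgo from August 23 onward; Libra starts September 23
September 21 falls within the Virgo range

Virgo


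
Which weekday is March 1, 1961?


Target: March 1, 1961
Anchor: Jan 1, 1961. With p = 1961 - 1 = 1960: (p + p//4 - p//100 + p//400) mod 7 = (1960 + 490 - 19 + 4) mod 7 = 2435 mod 7 = 6 -> Sunday (Mon=0 ... Sun=6)
Days before March (Jan-Feb): 59 days
Weekday index = (6 + 59) mod 7 = 2

Wednesday


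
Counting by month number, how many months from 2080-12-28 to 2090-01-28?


From December 2080 to January 2090
10 years * 12 = 120 months, minus 11 months = 109

109 months


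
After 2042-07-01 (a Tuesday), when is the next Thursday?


Current: Tuesday
Target: Thursday
Days ahead: 2

Next Thursday: 2042-07-03


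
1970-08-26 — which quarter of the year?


Month: August (month 8)
Q1: Jan-Mar, Q2: Apr-Jun, Q3: Jul-Sep, Q4: Oct-Dec

Q3


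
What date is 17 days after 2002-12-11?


Start: 2002-12-11, add 17 days
December 2002 has 31 days; 11 + 17 = 28 stays within December

Result: 2002-12-28


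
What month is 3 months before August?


August is month 8
8 - 3 = 5

May


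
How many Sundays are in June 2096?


June 2096 has 30 days
Anchor: Jan 1, 2096. With p = 2096 - 1 = 2095: (p + p//4 - p//100 + p//400) mod 7 = (2095 + 523 - 20 + 5) mod 7 = 2603 mod 7 = 6 -> Sunday (Mon=0 ... Sun=6)
Days before June (Jan-May): 152; June 1 index = (6 + 152) mod 7 = 4 -> Friday
First Sunday is June 3
Sundays: 3, 10, 17, 24

4 Sundays


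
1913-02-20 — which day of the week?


Date: February 20, 1913
Anchor: Jan 1, 1913. With p = 1913 - 1 = 1912: (p + p//4 - p//100 + p//400) mod 7 = (1912 + 478 - 19 + 4) mod 7 = 2375 mod 7 = 2 -> Wednesday (Mon=0 ... Sun=6)
Days before February (Jan): 31; offset = 31 + 20 - 1 = 50
Weekday index = (2 + 50) mod 7 = 3

Day of the week: Thursday


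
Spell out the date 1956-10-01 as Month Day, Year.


ISO 1956-10-01 parses as year=1956, month=10, day=01
Month 10 -> October

October 1, 1956


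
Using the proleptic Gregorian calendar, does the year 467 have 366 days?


Gregorian leap year rule: divisible by 4, but not by 100, unless also by 400.
467 is not divisible by 4 -> not a leap year

No


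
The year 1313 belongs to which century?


Century = (year - 1) // 100 + 1
= (1313 - 1) // 100 + 1
= 1312 // 100 + 1
= 13 + 1

14th century


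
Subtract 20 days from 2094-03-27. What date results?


Start: 2094-03-27, subtract 20 days
27 - 20 = 7 stays within March 2094

Result: 2094-03-07


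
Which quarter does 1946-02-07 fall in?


Month: February (month 2)
Q1: Jan-Mar, Q2: Apr-Jun, Q3: Jul-Sep, Q4: Oct-Dec

Q1


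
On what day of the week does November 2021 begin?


Target: November 1, 2021
Anchor: Jan 1, 2021. With p = 2021 - 1 = 2020: (p + p//4 - p//100 + p//400) mod 7 = (2020 + 505 - 20 + 5) mod 7 = 2510 mod 7 = 4 -> Friday (Mon=0 ... Sun=6)
Days before November (Jan-Oct): 304 days
Weekday index = (4 + 304) mod 7 = 0

Monday


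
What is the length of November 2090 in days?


November 2090

30 days


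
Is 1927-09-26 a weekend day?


Anchor: Jan 1, 1927. With p = 1927 - 1 = 1926: (p + p//4 - p//100 + p//400) mod 7 = (1926 + 481 - 19 + 4) mod 7 = 2392 mod 7 = 5 -> Saturday (Mon=0 ... Sun=6)
Day of year: 269; offset = 268
Weekday index = (5 + 268) mod 7 = 0 -> Monday
Weekend days: Saturday, Sunday

No


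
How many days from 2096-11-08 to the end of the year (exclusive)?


Day of year: 313 of 366
Remaining = 366 - 313

53 days


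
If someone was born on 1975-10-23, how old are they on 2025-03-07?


Birth: 1975-10-23
Reference: 2025-03-07
Year difference: 2025 - 1975 = 50
Birthday not yet reached in 2025, subtract 1

49 years old


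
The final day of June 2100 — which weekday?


June 2100 has 30 days
Anchor: Jan 1, 2100. With p = 2100 - 1 = 2099: (p + p//4 - p//100 + p//400) mod 7 = (2099 + 524 - 20 + 5) mod 7 = 2608 mod 7 = 4 -> Friday (Mon=0 ... Sun=6)
Days before June (Jan-May): 151; June 1 index = (4 + 151) mod 7 = 1 -> Tuesday
Last day offset: 30 - 1 = 29 days
Weekday index = (1 + 29) mod 7 = 2

Wednesday, June 30


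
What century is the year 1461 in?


Century = (year - 1) // 100 + 1
= (1461 - 1) // 100 + 1
= 1460 // 100 + 1
= 14 + 1

15th century


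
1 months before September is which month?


September is month 9
9 - 1 = 8

August


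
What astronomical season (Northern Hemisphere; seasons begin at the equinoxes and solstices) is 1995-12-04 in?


Date: December 4
Astronomical Autumn (approx.; exact equinox/solstice day varies by year): September 22 to December 20
December 4 falls within the Autumn window

Autumn


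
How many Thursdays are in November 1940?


November 1940 has 30 days
Anchor: Jan 1, 1940. With p = 1940 - 1 = 1939: (p + p//4 - p//100 + p//400) mod 7 = (1939 + 484 - 19 + 4) mod 7 = 2408 mod 7 = 0 -> Monday (Mon=0 ... Sun=6)
Days before November (Jan-Oct): 305; November 1 index = (0 + 305) mod 7 = 4 -> Friday
First Thursday is November 7
Thursdays: 7, 14, 21, 28

4 Thursdays


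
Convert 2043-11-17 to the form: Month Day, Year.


ISO 2043-11-17 parses as year=2043, month=11, day=17
Month 11 -> November

November 17, 2043


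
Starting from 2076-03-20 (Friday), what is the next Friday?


Current: Friday
Target: Friday
Days ahead: 7

Next Friday: 2076-03-27


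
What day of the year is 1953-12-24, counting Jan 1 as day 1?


Date: December 24, 1953
Days in months 1 through 11: 334
Plus 24 days in December

Day of year: 358


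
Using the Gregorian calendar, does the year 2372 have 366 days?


Gregorian leap year rule: divisible by 4, but not by 100, unless also by 400.
2372 is divisible by 4 but not 100 -> leap year

Yes


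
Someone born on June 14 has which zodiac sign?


Date: June 14
Conventional tropical zodiac dates: Gemini from May 21 onward; Cancer starts June 21
June 14 falls within the Gemini range

Gemini


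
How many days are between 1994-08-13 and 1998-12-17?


From 1994-08-13 to 1998-12-17
1994-08-13: days before August = 31 + 28 + 31 + 30 + 31 + 30 + 31 = 212 (1994 is not a leap year); day of year = 212 + 13 = 225
1998-12-17: days before December = 31 + 28 + 31 + 30 + 31 + 30 + 31 + 31 + 30 + 31 + 30 = 334 (1998 is not a leap year); day of year = 334 + 17 = 351
Rest of 1994: 365 - 225 = 140
Full years 1995 (365), 1996 (366), 1997 (365): 1096
Total = 140 + 1096 + 351 = 1587

1587 days


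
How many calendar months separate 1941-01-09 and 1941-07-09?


From January 1941 to July 1941
0 years * 12 = 0 months, plus 6 months = 6

6 months


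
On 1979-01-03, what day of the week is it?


Date: January 3, 1979
Anchor: Jan 1, 1979. With p = 1979 - 1 = 1978: (p + p//4 - p//100 + p//400) mod 7 = (1978 + 494 - 19 + 4) mod 7 = 2457 mod 7 = 0 -> Monday (Mon=0 ... Sun=6)
Days into year = 3 - 1 = 2
Weekday index = (0 + 2) mod 7 = 2

Day of the week: Wednesday


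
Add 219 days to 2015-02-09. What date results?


Start: 2015-02-09, add 219 days
February 2015 has 28 days: 28 - 9 = 19 days to February 28 -> 200 left
March 2015 has 31 days -> 169 left
April 2015 has 30 days -> 139 left
May 2015 has 31 days -> 108 left
June 2015 has 30 days -> 78 left
July 2015 has 31 days -> 47 left
August 2015 has 31 days -> 16 left
September 2015: 16 <= 30 -> lands on September 16

Result: 2015-09-16


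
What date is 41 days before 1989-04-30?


Start: 1989-04-30, subtract 41 days
Back 30 days from April 30 reaches March 31, 1989 -> 11 left
March 1989: 31 - 11 = 20 -> lands on March 20

Result: 1989-03-20


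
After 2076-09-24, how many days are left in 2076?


Day of year: 268 of 366
Remaining = 366 - 268

98 days


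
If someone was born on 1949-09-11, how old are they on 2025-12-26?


Birth: 1949-09-11
Reference: 2025-12-26
Year difference: 2025 - 1949 = 76

76 years old


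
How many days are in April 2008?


April 2008

30 days


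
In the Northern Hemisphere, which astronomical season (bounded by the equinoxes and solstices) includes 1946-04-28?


Date: April 28
Astronomical Spring (approx.; exact equinox/solstice day varies by year): March 20 to June 20
April 28 falls within the Spring window

Spring


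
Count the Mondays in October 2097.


October 2097 has 31 days
Anchor: Jan 1, 2097. With p = 2097 - 1 = 2096: (p + p//4 - p//100 + p//400) mod 7 = (2096 + 524 - 20 + 5) mod 7 = 2605 mod 7 = 1 -> Tuesday (Mon=0 ... Sun=6)
Days before October (Jan-Sep): 273; October 1 index = (1 + 273) mod 7 = 1 -> Tuesday
First Monday is October 7
Mondays: 7, 14, 21, 28

4 Mondays


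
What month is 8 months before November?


November is month 11
11 - 8 = 3

March


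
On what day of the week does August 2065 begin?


Target: August 1, 2065
Anchor: Jan 1, 2065. With p = 2065 - 1 = 2064: (p + p//4 - p//100 + p//400) mod 7 = (2064 + 516 - 20 + 5) mod 7 = 2565 mod 7 = 3 -> Thursday (Mon=0 ... Sun=6)
Days before August (Jan-Jul): 212 days
Weekday index = (3 + 212) mod 7 = 5

Saturday


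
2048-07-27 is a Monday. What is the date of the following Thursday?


Current: Monday
Target: Thursday
Days ahead: 3

Next Thursday: 2048-07-30


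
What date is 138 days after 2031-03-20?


Start: 2031-03-20, add 138 days
March 2031 has 31 days: 31 - 20 = 11 days to March 31 -> 127 left
April 2031 has 30 days -> 97 left
May 2031 has 31 days -> 66 left
June 2031 has 30 days -> 36 left
July 2031 has 31 days -> 5 left
August 2031: 5 <= 31 -> lands on August 5

Result: 2031-08-05


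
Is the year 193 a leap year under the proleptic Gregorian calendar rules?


Gregorian leap year rule: divisible by 4, but not by 100, unless also by 400.
193 is not divisible by 4 -> not a leap year

No


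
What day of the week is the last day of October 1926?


October 1926 has 31 days
Anchor: Jan 1, 1926. With p = 1926 - 1 = 1925: (p + p//4 - p//100 + p//400) mod 7 = (1925 + 481 - 19 + 4) mod 7 = 2391 mod 7 = 4 -> Friday (Mon=0 ... Sun=6)
Days before October (Jan-Sep): 273; October 1 index = (4 + 273) mod 7 = 4 -> Friday
Last day offset: 31 - 1 = 30 days
Weekday index = (4 + 30) mod 7 = 6

Sunday, October 31
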